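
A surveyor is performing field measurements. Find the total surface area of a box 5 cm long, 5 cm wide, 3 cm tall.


Shape: rectangular prism
l = 5 cm, w = 5 cm, h = 3 cm
Formula: SA = 2(lw + lh + wh)
lw = 25, lh = 15, wh = 15
lw + lh + wh = 55
SA = 2 * 55
SA = 110
110 cm^2


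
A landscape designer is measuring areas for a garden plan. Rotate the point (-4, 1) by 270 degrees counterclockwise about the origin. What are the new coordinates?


Transformation: rotation about the origin
Original point: (-4, 1)
Rule for 270 deg counterclockwise: (x, y) -> (y, -x)
Apply: (-4, 1) -> (1, 4)
(1, 4)


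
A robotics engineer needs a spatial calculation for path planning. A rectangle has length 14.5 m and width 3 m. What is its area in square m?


Shape: rectangle
Length l = 14.5 m, Width w = 3 m
Formula: A = l * w
A = 14.5 * 3
A = 43.5
43.5 m^2


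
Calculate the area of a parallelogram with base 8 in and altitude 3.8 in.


Shape: parallelogram
Base b = 8 in, Height h = 3.8 in
Formula: A = b * h
A = 8 * 3.8
A = 30.4
30.4 in^2


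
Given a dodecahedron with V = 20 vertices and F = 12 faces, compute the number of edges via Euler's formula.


Polyhedron: dodecahedron
Euler's formula for convex polyhedra: V - E + F = 2
Given: V = 20 vertices and F = 12 faces
Solve for E:
E = V + F - 2 = 20 + 12 - 2 = 30
30 edges


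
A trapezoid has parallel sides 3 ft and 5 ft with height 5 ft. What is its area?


Shape: trapezoid
Parallel sides a = 3 ft, b = 5 ft; Height h = 5 ft
Formula: A = (a + b) * h / 2
a + b = 3 + 5 = 8
A = 8 * 5 / 2
A = 40 / 2
A = 20
20 ft^2


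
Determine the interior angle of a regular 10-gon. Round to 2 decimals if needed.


Shape: regular decagon (10 sides)
Formula: interior angle = (n - 2) * 180 / n
(n - 2) = 8
(n - 2) * 180 = 1440
angle = 1440 / 10
angle = 144
144 degrees


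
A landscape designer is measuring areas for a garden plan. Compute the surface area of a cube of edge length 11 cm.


Shape: cube
Side s = 11 cm
A cube has 6 square faces.
Formula: SA = 6 * s^2
s^2 = 121
SA = 6 * 121
SA = 726
726 cm^2


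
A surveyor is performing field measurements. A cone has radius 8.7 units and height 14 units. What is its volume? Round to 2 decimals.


Shape: cone
Radius r = 8.7 units, Height h = 14 units
Formula: V = (1/3) * pi * r^2 * h
r^2 = 75.69
pi * r^2 * h = pi * 75.69 * 14 = 1059.66 * pi
V = 1059.66 * pi / 3
V = 1109.67
1109.67 units^3


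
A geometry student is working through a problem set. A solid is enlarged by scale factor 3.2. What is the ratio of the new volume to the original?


Linear scale factor k = 3.2
Rule: under a linear scaling by k, volumes scale by k^3.
k^3 = 3.2 * 3.2 * 3.2
k^3 = 10.24 * 3.2
k^3 = 32.768
Volume scales by a factor of 32.768.
32.768 (dimensionless)


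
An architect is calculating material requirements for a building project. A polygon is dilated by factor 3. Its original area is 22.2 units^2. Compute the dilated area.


Linear scale factor k = 3
Original area = 22.2 units^2
Rule: under a linear scaling by k, areas scale by k^2.
k^2 = 3^2 = 9
New area = 22.2 * 9
New area = 199.8
199.8 units^2


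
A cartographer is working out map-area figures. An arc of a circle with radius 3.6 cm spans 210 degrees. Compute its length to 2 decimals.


Shape: circular arc
Radius r = 3.6 cm, Angle = 210 degrees
Formula: L = (angle/360) * 2 * pi * r
2 * pi * r = 7.2 * pi
L = (210/360) * 7.2 * pi
L = 4.2 * pi
L = 13.19
13.19 cm


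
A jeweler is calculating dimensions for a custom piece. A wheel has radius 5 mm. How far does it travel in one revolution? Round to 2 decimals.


Shape: circle
Radius r = 5 mm
Formula: C = 2 * pi * r
C = 2 * pi * 5
C = 10 * pi
C = 31.42
31.42 mm


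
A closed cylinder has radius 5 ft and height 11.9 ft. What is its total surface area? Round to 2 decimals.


Shape: closed cylinder
Radius r = 5 ft, Height h = 11.9 ft
Formula: SA = 2*pi*r^2 + 2*pi*r*h = 2*pi*r*(r + h)
r + h = 16.9
2 * r * (r + h) = 2 * 5 * 16.9 = 169
SA = 169 * pi
SA = 530.93
530.93 ft^2


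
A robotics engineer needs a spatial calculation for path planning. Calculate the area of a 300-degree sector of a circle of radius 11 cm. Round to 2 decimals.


Shape: circular sector
Radius r = 11 cm, Angle = 300 degrees
Formula: A = (angle/360) * pi * r^2
r^2 = 121
Fraction of circle = 300/360
A = (300/360) * pi * 121
A = 100.833333 * pi
A = 316.78
316.78 cm^2


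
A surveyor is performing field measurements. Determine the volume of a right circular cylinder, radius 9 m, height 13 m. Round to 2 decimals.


Shape: cylinder
Radius r = 9 m, Height h = 13 m
Formula: V = pi * r^2 * h
r^2 = 81
V = pi * 81 * 13
V = 1053 * pi
V = 3308.1
3308.1 m^3


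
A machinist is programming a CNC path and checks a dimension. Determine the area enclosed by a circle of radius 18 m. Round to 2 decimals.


Shape: circle
Radius r = 18 m
Formula: A = pi * r^2
r^2 = 18^2 = 324
A = pi * 324
A = 1017.88
1017.88 m^2


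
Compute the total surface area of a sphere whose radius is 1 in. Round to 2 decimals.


Shape: sphere
Radius r = 1 in
Formula: SA = 4 * pi * r^2
r^2 = 1
SA = 4 * pi * 1
SA = 4 * pi
SA = 12.57
12.57 in^2


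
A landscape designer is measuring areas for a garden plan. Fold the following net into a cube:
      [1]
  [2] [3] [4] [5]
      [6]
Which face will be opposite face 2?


Net: cross layout. Take square 3 as the base (bottom).
Fold the four squares in the horizontal row up around 3: 2 -> left, 4 -> right, 5 wraps to the top.
Fold 1 and 6 up from 3: 1 -> back, 6 -> front.
Opposite pairs are therefore: (1, 6), (2, 4), (3, 5).
Face 2 is opposite face 4.
face 4


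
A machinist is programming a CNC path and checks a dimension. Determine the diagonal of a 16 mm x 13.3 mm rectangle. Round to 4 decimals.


Shape: rectangle (diagonal via Pythagoras)
Sides: 16 mm and 13.3 mm
Formula: d = sqrt(l^2 + w^2)
l^2 = 256, w^2 = 176.89
l^2 + w^2 = 432.89
d = sqrt(432.89)
d = 20.806
20.806 mm


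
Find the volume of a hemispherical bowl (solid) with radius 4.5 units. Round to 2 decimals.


Shape: hemisphere (half of a sphere)
Radius r = 4.5 units
Formula: V = (1/2) * (4/3) * pi * r^3 = (2/3) * pi * r^3
r^3 = 91.125
(2/3) * 91.125 = 60.75
V = 60.75 * pi
V = 190.85
190.85 units^3


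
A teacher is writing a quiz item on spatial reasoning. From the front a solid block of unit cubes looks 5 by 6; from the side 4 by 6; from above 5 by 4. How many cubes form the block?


Orthographic views of a solid rectangular block:
Front view 5 x 6 -> length = 5, height = 6
Side view 4 x 6 -> width = 4, height = 6 (consistent)
Top view 5 x 4 -> confirms length = 5, width = 4
The block is 5 x 4 x 6.
Total unit cubes = 5 * 4 * 6 = 120
120 unit cubes


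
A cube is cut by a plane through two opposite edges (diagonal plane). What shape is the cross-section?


Solid: cube
Cutting plane: through two opposite edges (diagonal plane)
Visualize the intersection of the plane with the solid's surface.
The boundary of the cut region is a rectangle.
rectangle


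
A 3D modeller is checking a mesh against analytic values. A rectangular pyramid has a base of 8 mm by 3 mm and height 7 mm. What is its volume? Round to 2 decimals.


Shape: rectangular pyramid
Base: 8 mm x 3 mm, Height h = 7 mm
Formula: V = (1/3) * base_area * h
base_area = 8 * 3 = 24
base_area * h = 24 * 7 = 168
V = 168 / 3
V = 56
56 mm^3


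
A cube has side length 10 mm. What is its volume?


Shape: cube
Side s = 10 mm
Formula: V = s^3
V = 10 * 10 * 10
V = 100 * 10
V = 1000
1000 mm^3


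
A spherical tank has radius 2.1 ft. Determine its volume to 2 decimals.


Shape: sphere
Radius r = 2.1 ft
Formula: V = (4/3) * pi * r^3
r^3 = 9.261
(4/3) * 9.261 = 12.348
V = 12.348 * pi
V = 38.79
38.79 ft^3


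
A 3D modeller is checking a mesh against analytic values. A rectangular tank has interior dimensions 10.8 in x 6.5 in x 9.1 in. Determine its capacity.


Shape: rectangular prism
l = 10.8 in, w = 6.5 in, h = 9.1 in
Formula: V = l * w * h
V = 10.8 * 6.5 * 9.1
V = 70.2 * 9.1
V = 638.82
638.82 in^3


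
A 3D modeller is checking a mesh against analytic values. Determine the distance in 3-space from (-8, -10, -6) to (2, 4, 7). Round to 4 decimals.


3D distance between two points
P1 = (-8, -10, -6), P2 = (2, 4, 7)
Formula: d = sqrt((x2-x1)^2 + (y2-y1)^2 + (z2-z1)^2)
dx = 2 - -8 = 10
dy = 4 - -10 = 14
dz = 7 - -6 = 13
dx^2 + dy^2 + dz^2 = 100 + 196 + 169 = 465
d = sqrt(465)
d = 21.5639
21.5639 units


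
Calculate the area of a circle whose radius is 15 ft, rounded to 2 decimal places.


Shape: circle
Radius r = 15 ft
Formula: A = pi * r^2
r^2 = 15^2 = 225
A = pi * 225
A = 706.86
706.86 ft^2


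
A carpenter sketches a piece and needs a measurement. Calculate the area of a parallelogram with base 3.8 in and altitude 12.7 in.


Shape: parallelogram
Base b = 3.8 in, Height h = 12.7 in
Formula: A = b * h
A = 3.8 * 12.7
A = 48.26
48.26 in^2


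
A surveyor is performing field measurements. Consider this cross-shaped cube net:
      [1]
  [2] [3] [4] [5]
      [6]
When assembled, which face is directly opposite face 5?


Net: cross layout. Take square 3 as the base (bottom).
Fold the four squares in the horizontal row up around 3: 2 -> left, 4 -> right, 5 wraps to the top.
Fold 1 and 6 up from 3: 1 -> back, 6 -> front.
Opposite pairs are therefore: (1, 6), (2, 4), (3, 5).
Face 5 is opposite face 3.
face 3


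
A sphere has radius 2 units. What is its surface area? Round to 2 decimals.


Shape: sphere
Radius r = 2 units
Formula: SA = 4 * pi * r^2
r^2 = 4
SA = 4 * pi * 4
SA = 16 * pi
SA = 50.27
50.27 units^2


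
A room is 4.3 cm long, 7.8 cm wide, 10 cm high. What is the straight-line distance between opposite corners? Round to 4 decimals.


Shape: rectangular box (space diagonal)
l = 4.3 cm, w = 7.8 cm, h = 10 cm
Visualize: the diagonal of the base, then a right triangle with that diagonal and the height.
Formula: d = sqrt(l^2 + w^2 + h^2)
l^2 + w^2 + h^2 = 18.49 + 60.84 + 100 = 179.33
d = sqrt(179.33)
d = 13.3914
13.3914 cm


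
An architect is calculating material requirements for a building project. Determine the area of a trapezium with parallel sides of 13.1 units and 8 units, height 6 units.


Shape: trapezoid
Parallel sides a = 13.1 units, b = 8 units; Height h = 6 units
Formula: A = (a + b) * h / 2
a + b = 13.1 + 8 = 21.1
A = 21.1 * 6 / 2
A = 126.6 / 2
A = 63.3
63.3 units^2


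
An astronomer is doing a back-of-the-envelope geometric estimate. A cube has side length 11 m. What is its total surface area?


Shape: cube
Side s = 11 m
A cube has 6 square faces.
Formula: SA = 6 * s^2
s^2 = 121
SA = 6 * 121
SA = 726
726 m^2


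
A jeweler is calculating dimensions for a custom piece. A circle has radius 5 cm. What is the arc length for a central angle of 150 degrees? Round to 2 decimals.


Shape: circular arc
Radius r = 5 cm, Angle = 150 degrees
Formula: L = (angle/360) * 2 * pi * r
2 * pi * r = 10 * pi
L = (150/360) * 10 * pi
L = 4.166667 * pi
L = 13.09
13.09 cm


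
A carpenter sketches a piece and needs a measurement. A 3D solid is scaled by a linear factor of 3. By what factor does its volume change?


Linear scale factor k = 3
Rule: under a linear scaling by k, volumes scale by k^3.
k^3 = 3 * 3 * 3
k^3 = 9 * 3
k^3 = 27
Volume scales by a factor of 27.
27 (dimensionless)


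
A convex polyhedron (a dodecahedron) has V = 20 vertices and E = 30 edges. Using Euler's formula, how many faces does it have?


Polyhedron: dodecahedron
Euler's formula for convex polyhedra: V - E + F = 2
Given: V = 20 vertices and E = 30 edges
Solve for F:
F = 2 + E - V = 2 + 30 - 20 = 12
12 faces


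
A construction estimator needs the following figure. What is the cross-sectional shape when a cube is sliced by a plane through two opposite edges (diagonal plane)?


Solid: cube
Cutting plane: through two opposite edges (diagonal plane)
Visualize the intersection of the plane with the solid's surface.
The boundary of the cut region is a rectangle.
rectangle


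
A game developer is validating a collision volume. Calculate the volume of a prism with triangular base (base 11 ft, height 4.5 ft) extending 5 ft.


Shape: triangular prism
Triangle base = 11 ft, triangle height = 4.5 ft, prism length L = 5 ft
Formula: V = (1/2 * b * h_tri) * L
Cross-section area = 0.5 * 11 * 4.5 = 24.75
V = 24.75 * 5
V = 123.75
123.75 ft^3


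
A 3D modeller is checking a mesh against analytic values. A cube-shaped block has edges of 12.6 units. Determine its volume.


Shape: cube
Side s = 12.6 units
Formula: V = s^3
V = 12.6 * 12.6 * 12.6
V = 158.76 * 12.6
V = 2000.376
2000.376 units^3


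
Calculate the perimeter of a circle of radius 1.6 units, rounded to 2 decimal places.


Shape: circle
Radius r = 1.6 units
Formula: C = 2 * pi * r
C = 2 * pi * 1.6
C = 3.2 * pi
C = 10.05
10.05 units


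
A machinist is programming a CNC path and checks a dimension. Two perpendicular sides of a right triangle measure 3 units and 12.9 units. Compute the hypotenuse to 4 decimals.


Shape: right triangle
Legs a = 3 units, b = 12.9 units
Formula: c = sqrt(a^2 + b^2)
a^2 = 9, b^2 = 166.41
a^2 + b^2 = 175.41
c = sqrt(175.41)
c = 13.2442
13.2442 units


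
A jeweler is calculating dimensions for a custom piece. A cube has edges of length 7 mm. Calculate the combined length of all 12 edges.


Shape: cube
Side s = 7 mm
A cube has 12 edges, all equal.
Formula: total edge length = 12 * s
Total = 12 * 7
Total = 84
84 mm


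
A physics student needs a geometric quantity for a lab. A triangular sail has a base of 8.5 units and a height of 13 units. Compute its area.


Shape: triangle
Base b = 8.5 units, Height h = 13 units
Formula: A = (1/2) * b * h
A = 0.5 * 8.5 * 13
A = 0.5 * 110.5
A = 55.25
55.25 units^2


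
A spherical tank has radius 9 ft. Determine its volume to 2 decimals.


Shape: sphere
Radius r = 9 ft
Formula: V = (4/3) * pi * r^3
r^3 = 729
(4/3) * 729 = 972
V = 972 * pi
V = 3053.63
3053.63 ft^3


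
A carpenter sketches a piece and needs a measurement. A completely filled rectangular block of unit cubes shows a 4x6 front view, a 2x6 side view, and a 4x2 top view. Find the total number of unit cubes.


Orthographic views of a solid rectangular block:
Front view 4 x 6 -> length = 4, height = 6
Side view 2 x 6 -> width = 2, height = 6 (consistent)
Top view 4 x 2 -> confirms length = 4, width = 2
The block is 4 x 2 x 6.
Total unit cubes = 4 * 2 * 6 = 48
48 unit cubes


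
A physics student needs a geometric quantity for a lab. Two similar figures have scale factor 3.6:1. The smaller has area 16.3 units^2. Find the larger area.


Linear scale factor k = 3.6
Original area = 16.3 units^2
Rule: under a linear scaling by k, areas scale by k^2.
k^2 = 3.6^2 = 12.96
New area = 16.3 * 12.96
New area = 211.248
211.248 units^2


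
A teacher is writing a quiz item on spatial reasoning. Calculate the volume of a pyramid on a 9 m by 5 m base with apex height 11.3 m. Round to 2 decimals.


Shape: rectangular pyramid
Base: 9 m x 5 m, Height h = 11.3 m
Formula: V = (1/3) * base_area * h
base_area = 9 * 5 = 45
base_area * h = 45 * 11.3 = 508.5
V = 508.5 / 3
V = 169.5
169.5 m^3


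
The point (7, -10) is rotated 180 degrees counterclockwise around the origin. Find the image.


Transformation: rotation about the origin
Original point: (7, -10)
Rule for 180 deg: (x, y) -> (-x, -y)
Apply: (7, -10) -> (-7, 10)
(-7, 10)


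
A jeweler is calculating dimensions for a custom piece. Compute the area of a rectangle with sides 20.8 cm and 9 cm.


Shape: rectangle
Length l = 20.8 cm, Width w = 9 cm
Formula: A = l * w
A = 20.8 * 9
A = 187.2
187.2 cm^2


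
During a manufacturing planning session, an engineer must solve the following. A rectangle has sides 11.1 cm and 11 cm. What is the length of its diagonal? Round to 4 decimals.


Shape: rectangle (diagonal via Pythagoras)
Sides: 11.1 cm and 11 cm
Formula: d = sqrt(l^2 + w^2)
l^2 = 123.21, w^2 = 121
l^2 + w^2 = 244.21
d = sqrt(244.21)
d = 15.6272
15.6272 cm


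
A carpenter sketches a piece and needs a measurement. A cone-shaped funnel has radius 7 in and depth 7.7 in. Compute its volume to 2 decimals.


Shape: cone
Radius r = 7 in, Height h = 7.7 in
Formula: V = (1/3) * pi * r^2 * h
r^2 = 49
pi * r^2 * h = pi * 49 * 7.7 = 377.3 * pi
V = 377.3 * pi / 3
V = 395.11
395.11 in^3


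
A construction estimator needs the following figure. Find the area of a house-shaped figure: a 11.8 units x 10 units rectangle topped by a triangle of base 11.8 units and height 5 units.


Composite shape: rectangle + triangle
Rectangle area = 11.8 * 10 = 118
Triangle area = 0.5 * 11.8 * 5 = 29.5
Total = 118 + 29.5
Total = 147.5
147.5 units^2


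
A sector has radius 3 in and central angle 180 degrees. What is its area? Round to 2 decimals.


Shape: circular sector
Radius r = 3 in, Angle = 180 degrees
Formula: A = (angle/360) * pi * r^2
r^2 = 9
Fraction of circle = 180/360
A = (180/360) * pi * 9
A = 4.5 * pi
A = 14.14
14.14 in^2


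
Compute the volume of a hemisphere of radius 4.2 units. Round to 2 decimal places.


Shape: hemisphere (half of a sphere)
Radius r = 4.2 units
Formula: V = (1/2) * (4/3) * pi * r^3 = (2/3) * pi * r^3
r^3 = 74.088
(2/3) * 74.088 = 49.392
V = 49.392 * pi
V = 155.17
155.17 units^3


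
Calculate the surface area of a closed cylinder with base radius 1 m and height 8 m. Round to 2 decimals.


Shape: closed cylinder
Radius r = 1 m, Height h = 8 m
Formula: SA = 2*pi*r^2 + 2*pi*r*h = 2*pi*r*(r + h)
r + h = 9
2 * r * (r + h) = 2 * 1 * 9 = 18
SA = 18 * pi
SA = 56.55
56.55 m^2


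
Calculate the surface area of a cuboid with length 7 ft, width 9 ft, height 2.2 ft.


Shape: rectangular prism
l = 7 ft, w = 9 ft, h = 2.2 ft
Formula: SA = 2(lw + lh + wh)
lw = 63, lh = 15.4, wh = 19.8
lw + lh + wh = 98.2
SA = 2 * 98.2
SA = 196.4
196.4 ft^2


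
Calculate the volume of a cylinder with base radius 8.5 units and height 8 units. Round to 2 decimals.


Shape: cylinder
Radius r = 8.5 units, Height h = 8 units
Formula: V = pi * r^2 * h
r^2 = 72.25
V = pi * 72.25 * 8
V = 578 * pi
V = 1815.84
1815.84 units^3


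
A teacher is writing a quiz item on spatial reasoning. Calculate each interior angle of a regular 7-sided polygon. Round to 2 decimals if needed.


Shape: regular heptagon (7 sides)
Formula: interior angle = (n - 2) * 180 / n
(n - 2) = 5
(n - 2) * 180 = 900
angle = 900 / 7
angle = 128.57
128.57 degrees


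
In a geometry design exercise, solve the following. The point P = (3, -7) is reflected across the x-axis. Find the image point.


Transformation: reflection
Original point: (3, -7)
Rule for reflection over the x-axis: (x, y) -> (x, -y)
Apply: (3, -7) -> (3, 7)
(3, 7)


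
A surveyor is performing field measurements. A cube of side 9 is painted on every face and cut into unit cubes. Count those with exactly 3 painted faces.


Large cube: 9 x 9 x 9, cut into unit cubes.
Cubes with 3 painted faces are at the corners. A cube always has 8 corners.
Count = 8
8 unit cubes


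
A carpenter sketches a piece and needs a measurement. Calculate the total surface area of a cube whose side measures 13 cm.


Shape: cube
Side s = 13 cm
A cube has 6 square faces.
Formula: SA = 6 * s^2
s^2 = 169
SA = 6 * 169
SA = 1014
1014 cm^2


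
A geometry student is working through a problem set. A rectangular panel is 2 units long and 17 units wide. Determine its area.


Shape: rectangle
Length l = 2 units, Width w = 17 units
Formula: A = l * w
A = 2 * 17
A = 34
34 units^2


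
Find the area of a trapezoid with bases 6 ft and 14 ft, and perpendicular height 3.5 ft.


Shape: trapezoid
Parallel sides a = 6 ft, b = 14 ft; Height h = 3.5 ft
Formula: A = (a + b) * h / 2
a + b = 6 + 14 = 20
A = 20 * 3.5 / 2
A = 70 / 2
A = 35
35 ft^2


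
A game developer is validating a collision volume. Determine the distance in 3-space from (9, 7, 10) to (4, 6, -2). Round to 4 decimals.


3D distance between two points
P1 = (9, 7, 10), P2 = (4, 6, -2)
Formula: d = sqrt((x2-x1)^2 + (y2-y1)^2 + (z2-z1)^2)
dx = 4 - 9 = -5
dy = 6 - 7 = -1
dz = -2 - 10 = -12
dx^2 + dy^2 + dz^2 = 25 + 1 + 144 = 170
d = sqrt(170)
d = 13.0384
13.0384 units


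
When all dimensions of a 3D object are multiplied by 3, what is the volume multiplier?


Linear scale factor k = 3
Rule: under a linear scaling by k, volumes scale by k^3.
k^3 = 3 * 3 * 3
k^3 = 9 * 3
k^3 = 27
Volume scales by a factor of 27.
27 (dimensionless)


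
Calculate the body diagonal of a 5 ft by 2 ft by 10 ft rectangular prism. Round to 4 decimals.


Shape: rectangular box (space diagonal)
l = 5 ft, w = 2 ft, h = 10 ft
Visualize: the diagonal of the base, then a right triangle with that diagonal and the height.
Formula: d = sqrt(l^2 + w^2 + h^2)
l^2 + w^2 + h^2 = 25 + 4 + 100 = 129
d = sqrt(129)
d = 11.3578
11.3578 ft


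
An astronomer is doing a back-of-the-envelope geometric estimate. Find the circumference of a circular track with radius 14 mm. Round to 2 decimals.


Shape: circle
Radius r = 14 mm
Formula: C = 2 * pi * r
C = 2 * pi * 14
C = 28 * pi
C = 87.96
87.96 mm


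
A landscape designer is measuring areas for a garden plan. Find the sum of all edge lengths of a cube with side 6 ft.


Shape: cube
Side s = 6 ft
A cube has 12 edges, all equal.
Formula: total edge length = 12 * s
Total = 12 * 6
Total = 72
72 ft


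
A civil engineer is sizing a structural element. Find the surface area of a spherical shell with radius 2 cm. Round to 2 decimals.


Shape: sphere
Radius r = 2 cm
Formula: SA = 4 * pi * r^2
r^2 = 4
SA = 4 * pi * 4
SA = 16 * pi
SA = 50.27
50.27 cm^2


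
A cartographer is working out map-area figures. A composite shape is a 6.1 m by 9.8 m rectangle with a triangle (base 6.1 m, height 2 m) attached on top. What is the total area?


Composite shape: rectangle + triangle
Rectangle area = 6.1 * 9.8 = 59.78
Triangle area = 0.5 * 6.1 * 2 = 6.1
Total = 59.78 + 6.1
Total = 65.88
65.88 m^2


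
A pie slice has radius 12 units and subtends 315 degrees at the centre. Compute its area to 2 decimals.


Shape: circular sector
Radius r = 12 units, Angle = 315 degrees
Formula: A = (angle/360) * pi * r^2
r^2 = 144
Fraction of circle = 315/360
A = (315/360) * pi * 144
A = 126 * pi
A = 395.84
395.84 units^2


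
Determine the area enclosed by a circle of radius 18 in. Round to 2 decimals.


Shape: circle
Radius r = 18 in
Formula: A = pi * r^2
r^2 = 18^2 = 324
A = pi * 324
A = 1017.88
1017.88 in^2


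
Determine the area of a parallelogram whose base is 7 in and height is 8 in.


Shape: parallelogram
Base b = 7 in, Height h = 8 in
Formula: A = b * h
A = 7 * 8
A = 56
56 in^2


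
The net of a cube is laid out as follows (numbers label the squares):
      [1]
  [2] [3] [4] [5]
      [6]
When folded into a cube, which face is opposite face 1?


Net: cross layout. Take square 3 as the base (bottom).
Fold the four squares in the horizontal row up around 3: 2 -> left, 4 -> right, 5 wraps to the top.
Fold 1 and 6 up from 3: 1 -> back, 6 -> front.
Opposite pairs are therefore: (1, 6), (2, 4), (3, 5).
Face 1 is opposite face 6.
face 6


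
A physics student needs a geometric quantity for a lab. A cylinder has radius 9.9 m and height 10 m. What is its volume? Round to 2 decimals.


Shape: cylinder
Radius r = 9.9 m, Height h = 10 m
Formula: V = pi * r^2 * h
r^2 = 98.01
V = pi * 98.01 * 10
V = 980.1 * pi
V = 3079.07
3079.07 m^3


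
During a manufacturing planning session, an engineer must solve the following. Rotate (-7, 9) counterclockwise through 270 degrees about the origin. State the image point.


Transformation: rotation about the origin
Original point: (-7, 9)
Rule for 270 deg counterclockwise: (x, y) -> (y, -x)
Apply: (-7, 9) -> (9, 7)
(9, 7)


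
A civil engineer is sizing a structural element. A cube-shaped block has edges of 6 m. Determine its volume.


Shape: cube
Side s = 6 m
Formula: V = s^3
V = 6 * 6 * 6
V = 36 * 6
V = 216
216 m^3


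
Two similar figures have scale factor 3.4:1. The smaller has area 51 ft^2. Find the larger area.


Linear scale factor k = 3.4
Original area = 51 ft^2
Rule: under a linear scaling by k, areas scale by k^2.
k^2 = 3.4^2 = 11.56
New area = 51 * 11.56
New area = 589.56
589.56 ft^2


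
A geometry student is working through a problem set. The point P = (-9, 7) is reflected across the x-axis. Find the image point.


Transformation: reflection
Original point: (-9, 7)
Rule for reflection over the x-axis: (x, y) -> (x, -y)
Apply: (-9, 7) -> (-9, -7)
(-9, -7)


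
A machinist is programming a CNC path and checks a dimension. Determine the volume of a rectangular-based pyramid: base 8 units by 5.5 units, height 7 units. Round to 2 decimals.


Shape: rectangular pyramid
Base: 8 units x 5.5 units, Height h = 7 units
Formula: V = (1/3) * base_area * h
base_area = 8 * 5.5 = 44
base_area * h = 44 * 7 = 308
V = 308 / 3
V = 102.67
102.67 units^3


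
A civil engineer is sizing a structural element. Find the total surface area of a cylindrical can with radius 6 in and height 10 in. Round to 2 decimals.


Shape: closed cylinder
Radius r = 6 in, Height h = 10 in
Formula: SA = 2*pi*r^2 + 2*pi*r*h = 2*pi*r*(r + h)
r + h = 16
2 * r * (r + h) = 2 * 6 * 16 = 192
SA = 192 * pi
SA = 603.19
603.19 in^2


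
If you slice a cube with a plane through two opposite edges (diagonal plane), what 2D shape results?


Solid: cube
Cutting plane: through two opposite edges (diagonal plane)
Visualize the intersection of the plane with the solid's surface.
The boundary of the cut region is a rectangle.
rectangle


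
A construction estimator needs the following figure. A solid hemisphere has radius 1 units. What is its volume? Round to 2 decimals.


Shape: hemisphere (half of a sphere)
Radius r = 1 units
Formula: V = (1/2) * (4/3) * pi * r^3 = (2/3) * pi * r^3
r^3 = 1
(2/3) * 1 = 0.666667
V = 0.666667 * pi
V = 2.09
2.09 units^3


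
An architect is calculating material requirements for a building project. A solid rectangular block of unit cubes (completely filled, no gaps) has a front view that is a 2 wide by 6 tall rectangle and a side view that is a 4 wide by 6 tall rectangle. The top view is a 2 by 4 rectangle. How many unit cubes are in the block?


Orthographic views of a solid rectangular block:
Front view 2 x 6 -> length = 2, height = 6
Side view 4 x 6 -> width = 4, height = 6 (consistent)
Top view 2 x 4 -> confirms length = 2, width = 4
The block is 2 x 4 x 6.
Total unit cubes = 2 * 4 * 6 = 48
48 unit cubes


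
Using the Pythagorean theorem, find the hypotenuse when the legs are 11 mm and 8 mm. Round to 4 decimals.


Shape: right triangle
Legs a = 11 mm, b = 8 mm
Formula: c = sqrt(a^2 + b^2)
a^2 = 121, b^2 = 64
a^2 + b^2 = 185
c = sqrt(185)
c = 13.6015
13.6015 mm


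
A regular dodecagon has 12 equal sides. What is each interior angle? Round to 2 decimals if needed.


Shape: regular dodecagon (12 sides)
Formula: interior angle = (n - 2) * 180 / n
(n - 2) = 10
(n - 2) * 180 = 1800
angle = 1800 / 12
angle = 150
150 degrees


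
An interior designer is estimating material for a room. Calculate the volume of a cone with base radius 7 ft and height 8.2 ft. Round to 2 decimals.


Shape: cone
Radius r = 7 ft, Height h = 8.2 ft
Formula: V = (1/3) * pi * r^2 * h
r^2 = 49
pi * r^2 * h = pi * 49 * 8.2 = 401.8 * pi
V = 401.8 * pi / 3
V = 420.76
420.76 ft^3


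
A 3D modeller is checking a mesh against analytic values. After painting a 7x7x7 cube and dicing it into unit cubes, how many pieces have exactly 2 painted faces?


Large cube: 7 x 7 x 7, cut into unit cubes.
n = 7, so n - 2 = 5
Cubes with 2 painted faces lie along the edges, excluding corners.
A cube has 12 edges; each contributes (n - 2) = 5 such cubes.
Count = 12 * 5 = 60
60 unit cubes


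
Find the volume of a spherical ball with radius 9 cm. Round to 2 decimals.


Shape: sphere
Radius r = 9 cm
Formula: V = (4/3) * pi * r^3
r^3 = 729
(4/3) * 729 = 972
V = 972 * pi
V = 3053.63
3053.63 cm^3


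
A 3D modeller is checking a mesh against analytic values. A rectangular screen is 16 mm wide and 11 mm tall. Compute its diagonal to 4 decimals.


Shape: rectangle (diagonal via Pythagoras)
Sides: 16 mm and 11 mm
Formula: d = sqrt(l^2 + w^2)
l^2 = 256, w^2 = 121
l^2 + w^2 = 377
d = sqrt(377)
d = 19.4165
19.4165 mm


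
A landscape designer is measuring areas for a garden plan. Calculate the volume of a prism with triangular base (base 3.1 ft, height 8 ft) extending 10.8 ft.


Shape: triangular prism
Triangle base = 3.1 ft, triangle height = 8 ft, prism length L = 10.8 ft
Formula: V = (1/2 * b * h_tri) * L
Cross-section area = 0.5 * 3.1 * 8 = 12.4
V = 12.4 * 10.8
V = 133.92
133.92 ft^3


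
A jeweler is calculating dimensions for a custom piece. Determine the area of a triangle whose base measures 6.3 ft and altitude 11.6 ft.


Shape: triangle
Base b = 6.3 ft, Height h = 11.6 ft
Formula: A = (1/2) * b * h
A = 0.5 * 6.3 * 11.6
A = 0.5 * 73.08
A = 36.54
36.54 ft^2


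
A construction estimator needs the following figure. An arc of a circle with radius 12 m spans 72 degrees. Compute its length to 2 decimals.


Shape: circular arc
Radius r = 12 m, Angle = 72 degrees
Formula: L = (angle/360) * 2 * pi * r
2 * pi * r = 24 * pi
L = (72/360) * 24 * pi
L = 4.8 * pi
L = 15.08
15.08 m


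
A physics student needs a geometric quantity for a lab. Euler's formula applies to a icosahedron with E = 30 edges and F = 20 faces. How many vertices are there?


Polyhedron: icosahedron
Euler's formula for convex polyhedra: V - E + F = 2
Given: E = 30 edges and F = 20 faces
Solve for V:
V = 2 + E - F = 2 + 30 - 20 = 12
12 vertices


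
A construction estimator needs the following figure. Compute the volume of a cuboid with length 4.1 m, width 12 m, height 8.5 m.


Shape: rectangular prism
l = 4.1 m, w = 12 m, h = 8.5 m
Formula: V = l * w * h
V = 4.1 * 12 * 8.5
V = 49.2 * 8.5
V = 418.2
418.2 m^3


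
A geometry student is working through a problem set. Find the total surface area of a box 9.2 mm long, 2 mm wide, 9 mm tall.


Shape: rectangular prism
l = 9.2 mm, w = 2 mm, h = 9 mm
Formula: SA = 2(lw + lh + wh)
lw = 18.4, lh = 82.8, wh = 18
lw + lh + wh = 119.2
SA = 2 * 119.2
SA = 238.4
238.4 mm^2


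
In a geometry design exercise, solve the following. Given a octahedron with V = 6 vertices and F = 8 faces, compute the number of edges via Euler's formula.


Polyhedron: octahedron
Euler's formula for convex polyhedra: V - E + F = 2
Given: V = 6 vertices and F = 8 faces
Solve for E:
E = V + F - 2 = 6 + 8 - 2 = 12
12 edges


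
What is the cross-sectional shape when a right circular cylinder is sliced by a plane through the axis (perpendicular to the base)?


Solid: right circular cylinder
Cutting plane: through the axis (perpendicular to the base)
Visualize the intersection of the plane with the solid's surface.
The boundary of the cut region is a rectangle.
rectangle


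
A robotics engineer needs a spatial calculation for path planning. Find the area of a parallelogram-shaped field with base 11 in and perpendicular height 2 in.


Shape: parallelogram
Base b = 11 in, Height h = 2 in
Formula: A = b * h
A = 11 * 2
A = 22
22 in^2


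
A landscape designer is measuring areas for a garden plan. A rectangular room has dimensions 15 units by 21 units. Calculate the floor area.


Shape: rectangle
Length l = 15 units, Width w = 21 units
Formula: A = l * w
A = 15 * 21
A = 315
315 units^2


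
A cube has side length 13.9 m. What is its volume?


Shape: cube
Side s = 13.9 m
Formula: V = s^3
V = 13.9 * 13.9 * 13.9
V = 193.21 * 13.9
V = 2685.619
2685.619 m^3


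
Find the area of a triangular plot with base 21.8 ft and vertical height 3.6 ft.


Shape: triangle
Base b = 21.8 ft, Height h = 3.6 ft
Formula: A = (1/2) * b * h
A = 0.5 * 21.8 * 3.6
A = 0.5 * 78.48
A = 39.24
39.24 ft^2


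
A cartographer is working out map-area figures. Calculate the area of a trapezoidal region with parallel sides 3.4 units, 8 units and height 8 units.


Shape: trapezoid
Parallel sides a = 3.4 units, b = 8 units; Height h = 8 units
Formula: A = (a + b) * h / 2
a + b = 3.4 + 8 = 11.4
A = 11.4 * 8 / 2
A = 91.2 / 2
A = 45.6
45.6 units^2


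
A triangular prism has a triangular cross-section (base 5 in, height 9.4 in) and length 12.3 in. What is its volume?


Shape: triangular prism
Triangle base = 5 in, triangle height = 9.4 in, prism length L = 12.3 in
Formula: V = (1/2 * b * h_tri) * L
Cross-section area = 0.5 * 5 * 9.4 = 23.5
V = 23.5 * 12.3
V = 289.05
289.05 in^3


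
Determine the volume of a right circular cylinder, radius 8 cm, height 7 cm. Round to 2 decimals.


Shape: cylinder
Radius r = 8 cm, Height h = 7 cm
Formula: V = pi * r^2 * h
r^2 = 64
V = pi * 64 * 7
V = 448 * pi
V = 1407.43
1407.43 cm^3


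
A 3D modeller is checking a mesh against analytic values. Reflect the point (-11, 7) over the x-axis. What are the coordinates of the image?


Transformation: reflection
Original point: (-11, 7)
Rule for reflection over the x-axis: (x, y) -> (x, -y)
Apply: (-11, 7) -> (-11, -7)
(-11, -7)


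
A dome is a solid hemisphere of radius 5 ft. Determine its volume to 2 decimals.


Shape: hemisphere (half of a sphere)
Radius r = 5 ft
Formula: V = (1/2) * (4/3) * pi * r^3 = (2/3) * pi * r^3
r^3 = 125
(2/3) * 125 = 83.333333
V = 83.333333 * pi
V = 261.8
261.8 ft^3


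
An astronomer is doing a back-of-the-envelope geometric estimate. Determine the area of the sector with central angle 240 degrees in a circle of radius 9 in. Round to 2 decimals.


Shape: circular sector
Radius r = 9 in, Angle = 240 degrees
Formula: A = (angle/360) * pi * r^2
r^2 = 81
Fraction of circle = 240/360
A = (240/360) * pi * 81
A = 54 * pi
A = 169.65
169.65 in^2


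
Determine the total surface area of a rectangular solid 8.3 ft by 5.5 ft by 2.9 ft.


Shape: rectangular prism
l = 8.3 ft, w = 5.5 ft, h = 2.9 ft
Formula: SA = 2(lw + lh + wh)
lw = 45.65, lh = 24.07, wh = 15.95
lw + lh + wh = 85.67
SA = 2 * 85.67
SA = 171.34
171.34 ft^2


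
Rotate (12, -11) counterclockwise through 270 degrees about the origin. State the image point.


Transformation: rotation about the origin
Original point: (12, -11)
Rule for 270 deg counterclockwise: (x, y) -> (y, -x)
Apply: (12, -11) -> (-11, -12)
(-11, -12)


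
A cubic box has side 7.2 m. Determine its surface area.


Shape: cube
Side s = 7.2 m
A cube has 6 square faces.
Formula: SA = 6 * s^2
s^2 = 51.84
SA = 6 * 51.84
SA = 311.04
311.04 m^2


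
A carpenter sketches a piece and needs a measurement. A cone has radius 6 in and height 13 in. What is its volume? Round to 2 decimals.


Shape: cone
Radius r = 6 in, Height h = 13 in
Formula: V = (1/3) * pi * r^2 * h
r^2 = 36
pi * r^2 * h = pi * 36 * 13 = 468 * pi
V = 468 * pi / 3
V = 490.09
490.09 in^3


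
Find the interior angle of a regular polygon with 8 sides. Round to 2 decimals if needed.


Shape: regular octagon (8 sides)
Formula: interior angle = (n - 2) * 180 / n
(n - 2) = 6
(n - 2) * 180 = 1080
angle = 1080 / 8
angle = 135
135 degrees


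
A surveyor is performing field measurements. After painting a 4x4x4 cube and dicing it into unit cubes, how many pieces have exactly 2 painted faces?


Large cube: 4 x 4 x 4, cut into unit cubes.
n = 4, so n - 2 = 2
Cubes with 2 painted faces lie along the edges, excluding corners.
A cube has 12 edges; each contributes (n - 2) = 2 such cubes.
Count = 12 * 2 = 24
24 unit cubes


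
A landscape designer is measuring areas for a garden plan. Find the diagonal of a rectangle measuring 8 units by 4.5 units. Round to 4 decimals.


Shape: rectangle (diagonal via Pythagoras)
Sides: 8 units and 4.5 units
Formula: d = sqrt(l^2 + w^2)
l^2 = 64, w^2 = 20.25
l^2 + w^2 = 84.25
d = sqrt(84.25)
d = 9.1788
9.1788 units


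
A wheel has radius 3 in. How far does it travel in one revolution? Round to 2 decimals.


Shape: circle
Radius r = 3 in
Formula: C = 2 * pi * r
C = 2 * pi * 3
C = 6 * pi
C = 18.85
18.85 in


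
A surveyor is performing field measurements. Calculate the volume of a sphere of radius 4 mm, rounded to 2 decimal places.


Shape: sphere
Radius r = 4 mm
Formula: V = (4/3) * pi * r^3
r^3 = 64
(4/3) * 64 = 85.333333
V = 85.333333 * pi
V = 268.08
268.08 mm^3


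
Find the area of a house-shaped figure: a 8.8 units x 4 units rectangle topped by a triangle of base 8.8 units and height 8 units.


Composite shape: rectangle + triangle
Rectangle area = 8.8 * 4 = 35.2
Triangle area = 0.5 * 8.8 * 8 = 35.2
Total = 35.2 + 35.2
Total = 70.4
70.4 units^2


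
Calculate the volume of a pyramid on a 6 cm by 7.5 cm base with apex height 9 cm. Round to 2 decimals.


Shape: rectangular pyramid
Base: 6 cm x 7.5 cm, Height h = 9 cm
Formula: V = (1/3) * base_area * h
base_area = 6 * 7.5 = 45
base_area * h = 45 * 9 = 405
V = 405 / 3
V = 135
135 cm^3


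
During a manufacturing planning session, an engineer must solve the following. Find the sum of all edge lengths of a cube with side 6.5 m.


Shape: cube
Side s = 6.5 m
A cube has 12 edges, all equal.
Formula: total edge length = 12 * s
Total = 12 * 6.5
Total = 78
78 m


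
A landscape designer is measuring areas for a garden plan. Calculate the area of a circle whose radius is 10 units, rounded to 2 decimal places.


Shape: circle
Radius r = 10 units
Formula: A = pi * r^2
r^2 = 10^2 = 100
A = pi * 100
A = 314.16
314.16 units^2


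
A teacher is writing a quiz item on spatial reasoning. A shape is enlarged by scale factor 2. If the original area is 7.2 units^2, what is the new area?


Linear scale factor k = 2
Original area = 7.2 units^2
Rule: under a linear scaling by k, areas scale by k^2.
k^2 = 2^2 = 4
New area = 7.2 * 4
New area = 28.8
28.8 units^2


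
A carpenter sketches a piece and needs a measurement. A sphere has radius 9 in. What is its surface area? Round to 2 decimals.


Shape: sphere
Radius r = 9 in
Formula: SA = 4 * pi * r^2
r^2 = 81
SA = 4 * pi * 81
SA = 324 * pi
SA = 1017.88
1017.88 in^2


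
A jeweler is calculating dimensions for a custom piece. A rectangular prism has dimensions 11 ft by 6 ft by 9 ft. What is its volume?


Shape: rectangular prism
l = 11 ft, w = 6 ft, h = 9 ft
Formula: V = l * w * h
V = 11 * 6 * 9
V = 66 * 9
V = 594
594 ft^3


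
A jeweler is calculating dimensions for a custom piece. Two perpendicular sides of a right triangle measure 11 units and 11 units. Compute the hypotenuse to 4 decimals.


Shape: right triangle
Legs a = 11 units, b = 11 units
Formula: c = sqrt(a^2 + b^2)
a^2 = 121, b^2 = 121
a^2 + b^2 = 242
c = sqrt(242)
c = 15.5563
15.5563 units


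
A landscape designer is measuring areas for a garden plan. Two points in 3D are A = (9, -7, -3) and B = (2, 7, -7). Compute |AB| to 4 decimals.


3D distance between two points
P1 = (9, -7, -3), P2 = (2, 7, -7)
Formula: d = sqrt((x2-x1)^2 + (y2-y1)^2 + (z2-z1)^2)
dx = 2 - 9 = -7
dy = 7 - -7 = 14
dz = -7 - -3 = -4
dx^2 + dy^2 + dz^2 = 49 + 196 + 16 = 261
d = sqrt(261)
d = 16.1555
16.1555 units


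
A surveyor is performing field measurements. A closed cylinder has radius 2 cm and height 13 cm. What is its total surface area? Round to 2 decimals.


Shape: closed cylinder
Radius r = 2 cm, Height h = 13 cm
Formula: SA = 2*pi*r^2 + 2*pi*r*h = 2*pi*r*(r + h)
r + h = 15
2 * r * (r + h) = 2 * 2 * 15 = 60
SA = 60 * pi
SA = 188.5
188.5 cm^2


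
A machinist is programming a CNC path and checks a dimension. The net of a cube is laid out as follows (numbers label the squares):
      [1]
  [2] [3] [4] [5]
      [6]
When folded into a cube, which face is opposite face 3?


Net: cross layout. Take square 3 as the base (bottom).
Fold the four squares in the horizontal row up around 3: 2 -> left, 4 -> right, 5 wraps to the top.
Fold 1 and 6 up from 3: 1 -> back, 6 -> front.
Opposite pairs are therefore: (1, 6), (2, 4), (3, 5).
Face 3 is opposite face 5.
face 5
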